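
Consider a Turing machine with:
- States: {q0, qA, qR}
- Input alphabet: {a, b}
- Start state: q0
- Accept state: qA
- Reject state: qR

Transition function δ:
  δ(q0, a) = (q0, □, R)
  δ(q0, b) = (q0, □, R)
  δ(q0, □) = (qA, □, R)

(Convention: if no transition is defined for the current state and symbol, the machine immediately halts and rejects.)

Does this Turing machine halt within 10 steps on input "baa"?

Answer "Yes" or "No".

Execution trace:
Initial: [q0]baa
Step 1: δ(q0, b) = (q0, □, R) → □[q0]aa
Step 2: δ(q0, a) = (q0, □, R) → □□[q0]a
Step 3: δ(q0, a) = (q0, □, R) → □□□[q0]□
Step 4: δ(q0, □) = (qA, □, R) → □□□□[qA]□

The machine reaches the accept state qA and halts.
The machine halted after 4 steps (within the 10-step bound).

Answer: Yes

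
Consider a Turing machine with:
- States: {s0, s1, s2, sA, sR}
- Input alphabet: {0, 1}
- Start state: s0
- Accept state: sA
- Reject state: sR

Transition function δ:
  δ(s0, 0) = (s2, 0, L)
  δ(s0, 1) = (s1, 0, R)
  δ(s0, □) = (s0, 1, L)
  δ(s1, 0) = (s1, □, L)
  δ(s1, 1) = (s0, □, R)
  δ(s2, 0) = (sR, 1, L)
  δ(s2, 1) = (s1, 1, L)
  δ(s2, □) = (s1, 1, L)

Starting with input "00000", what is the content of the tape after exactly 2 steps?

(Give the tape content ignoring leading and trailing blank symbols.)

Execution trace:
Initial: [s0]00000
Step 1: δ(s0, 0) = (s2, 0, L) → [s2]□00000
Step 2: δ(s2, □) = (s1, 1, L) → [s1]□100000

No transition is defined for δ(s1, □). By convention the machine halts and rejects.

After 2 steps, the tape (ignoring leading/trailing blanks) is: 100000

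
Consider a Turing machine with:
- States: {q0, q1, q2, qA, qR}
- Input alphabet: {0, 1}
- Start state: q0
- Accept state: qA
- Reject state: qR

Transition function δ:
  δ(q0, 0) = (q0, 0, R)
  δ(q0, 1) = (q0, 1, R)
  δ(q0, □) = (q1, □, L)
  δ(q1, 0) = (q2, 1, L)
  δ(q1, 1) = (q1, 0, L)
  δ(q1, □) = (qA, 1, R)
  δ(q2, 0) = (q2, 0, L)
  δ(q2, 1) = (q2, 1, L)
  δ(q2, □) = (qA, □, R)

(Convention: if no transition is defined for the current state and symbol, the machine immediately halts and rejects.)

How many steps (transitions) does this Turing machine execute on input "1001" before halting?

Execution trace:
Initial: [q0]1001
Step 1: δ(q0, 1) = (q0, 1, R) → 1[q0]001
Step 2: δ(q0, 0) = (q0, 0, R) → 10[q0]01
Step 3: δ(q0, 0) = (q0, 0, R) → 100[q0]1
Step 4: δ(q0, 1) = (q0, 1, R) → 1001[q0]□
Step 5: δ(q0, □) = (q1, □, L) → 100[q1]1□
Step 6: δ(q1, 1) = (q1, 0, L) → 10[q1]00□
Step 7: δ(q1, 0) = (q2, 1, L) → 1[q2]010□
Step 8: δ(q2, 0) = (q2, 0, L) → [q2]1010□
Step 9: δ(q2, 1) = (q2, 1, L) → [q2]□1010□
Step 10: δ(q2, □) = (qA, □, R) → □[qA]1010□

The machine reaches the accept state qA and halts.

The machine executed 10 steps before halting.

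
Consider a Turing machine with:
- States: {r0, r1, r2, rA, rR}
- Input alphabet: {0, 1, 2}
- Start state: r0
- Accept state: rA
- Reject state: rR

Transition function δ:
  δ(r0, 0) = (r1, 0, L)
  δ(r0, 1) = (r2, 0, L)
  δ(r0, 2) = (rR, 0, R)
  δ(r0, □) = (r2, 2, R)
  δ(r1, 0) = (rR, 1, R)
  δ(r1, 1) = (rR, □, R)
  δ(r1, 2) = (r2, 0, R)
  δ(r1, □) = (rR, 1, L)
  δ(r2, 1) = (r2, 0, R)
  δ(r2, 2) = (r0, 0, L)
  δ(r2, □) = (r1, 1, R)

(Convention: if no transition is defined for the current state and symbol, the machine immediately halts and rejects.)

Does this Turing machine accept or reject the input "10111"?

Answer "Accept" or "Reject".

Execution trace:
Initial: [r0]10111
Step 1: δ(r0, 1) = (r2, 0, L) → [r2]□00111
Step 2: δ(r2, □) = (r1, 1, R) → 1[r1]00111
Step 3: δ(r1, 0) = (rR, 1, R) → 11[rR]0111

The machine reaches the reject state rR and halts.

Answer: Reject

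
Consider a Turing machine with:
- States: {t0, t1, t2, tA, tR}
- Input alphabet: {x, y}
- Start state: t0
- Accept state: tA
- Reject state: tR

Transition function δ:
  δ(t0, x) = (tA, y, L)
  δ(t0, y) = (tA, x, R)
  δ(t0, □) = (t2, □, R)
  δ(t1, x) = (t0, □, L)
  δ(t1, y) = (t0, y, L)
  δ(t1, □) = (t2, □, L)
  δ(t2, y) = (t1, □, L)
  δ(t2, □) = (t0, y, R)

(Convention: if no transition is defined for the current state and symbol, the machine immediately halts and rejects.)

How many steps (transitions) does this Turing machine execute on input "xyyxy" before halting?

Execution trace:
Initial: [t0]xyyxy
Step 1: δ(t0, x) = (tA, y, L) → [tA]□yyyxy

The machine reaches the accept state tA and halts.

The machine executed 1 step before halting.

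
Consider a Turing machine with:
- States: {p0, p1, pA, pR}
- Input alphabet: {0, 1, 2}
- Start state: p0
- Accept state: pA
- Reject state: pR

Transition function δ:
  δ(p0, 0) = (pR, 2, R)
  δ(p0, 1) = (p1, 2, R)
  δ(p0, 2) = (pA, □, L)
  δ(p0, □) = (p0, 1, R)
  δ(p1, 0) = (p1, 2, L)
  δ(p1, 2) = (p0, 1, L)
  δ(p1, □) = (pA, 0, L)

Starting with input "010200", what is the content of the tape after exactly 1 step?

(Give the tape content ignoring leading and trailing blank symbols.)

Execution trace:
Initial: [p0]010200
Step 1: δ(p0, 0) = (pR, 2, R) → 2[pR]10200

The machine reaches the reject state pR and halts.

After 1 step, the tape (ignoring leading/trailing blanks) is: 210200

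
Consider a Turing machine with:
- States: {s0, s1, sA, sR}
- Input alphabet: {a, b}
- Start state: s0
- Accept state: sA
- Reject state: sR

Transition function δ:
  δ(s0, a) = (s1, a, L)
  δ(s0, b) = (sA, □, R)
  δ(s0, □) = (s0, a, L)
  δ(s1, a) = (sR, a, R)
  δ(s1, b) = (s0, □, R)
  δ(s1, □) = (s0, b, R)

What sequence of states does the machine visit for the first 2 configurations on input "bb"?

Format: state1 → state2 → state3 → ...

Execution trace:
Initial: [s0]bb
Step 1: δ(s0, b) = (sA, □, R) → □[sA]b

The machine reaches the accept state sA and halts.

State sequence: s0 → sA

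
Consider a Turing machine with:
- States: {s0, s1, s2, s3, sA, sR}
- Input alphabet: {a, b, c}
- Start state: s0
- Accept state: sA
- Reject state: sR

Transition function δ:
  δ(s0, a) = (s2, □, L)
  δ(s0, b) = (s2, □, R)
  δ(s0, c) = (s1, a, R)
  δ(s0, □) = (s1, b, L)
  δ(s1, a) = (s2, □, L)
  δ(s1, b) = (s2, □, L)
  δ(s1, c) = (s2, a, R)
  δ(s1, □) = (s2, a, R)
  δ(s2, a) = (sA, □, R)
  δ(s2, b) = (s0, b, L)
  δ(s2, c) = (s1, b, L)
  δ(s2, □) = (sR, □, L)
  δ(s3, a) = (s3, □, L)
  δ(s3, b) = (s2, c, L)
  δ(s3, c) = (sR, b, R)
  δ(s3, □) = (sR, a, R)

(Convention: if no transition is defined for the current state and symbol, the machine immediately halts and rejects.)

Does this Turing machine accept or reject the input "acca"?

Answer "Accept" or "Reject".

Execution trace:
Initial: [s0]acca
Step 1: δ(s0, a) = (s2, □, L) → [s2]□□cca
Step 2: δ(s2, □) = (sR, □, L) → [sR]□□□cca

The machine reaches the reject state sR and halts.

Answer: Reject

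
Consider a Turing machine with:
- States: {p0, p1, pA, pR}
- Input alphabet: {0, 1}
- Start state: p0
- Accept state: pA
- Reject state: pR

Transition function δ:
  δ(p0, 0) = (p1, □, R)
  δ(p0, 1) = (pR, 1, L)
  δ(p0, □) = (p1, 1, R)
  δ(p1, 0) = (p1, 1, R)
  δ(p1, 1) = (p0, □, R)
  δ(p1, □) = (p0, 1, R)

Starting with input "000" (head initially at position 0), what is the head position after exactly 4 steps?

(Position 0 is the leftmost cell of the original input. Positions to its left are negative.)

Execution trace (head position shown):
Step 0: [p0]000  (head at position 0)
Step 1: move right → □[p1]00  (head at position 1)
Step 2: move right → □1[p1]0  (head at position 2)
Step 3: move right → □11[p1]□  (head at position 3)
Step 4: move right → □111[p0]□  (head at position 4)

After 4 steps, the head is at position 4.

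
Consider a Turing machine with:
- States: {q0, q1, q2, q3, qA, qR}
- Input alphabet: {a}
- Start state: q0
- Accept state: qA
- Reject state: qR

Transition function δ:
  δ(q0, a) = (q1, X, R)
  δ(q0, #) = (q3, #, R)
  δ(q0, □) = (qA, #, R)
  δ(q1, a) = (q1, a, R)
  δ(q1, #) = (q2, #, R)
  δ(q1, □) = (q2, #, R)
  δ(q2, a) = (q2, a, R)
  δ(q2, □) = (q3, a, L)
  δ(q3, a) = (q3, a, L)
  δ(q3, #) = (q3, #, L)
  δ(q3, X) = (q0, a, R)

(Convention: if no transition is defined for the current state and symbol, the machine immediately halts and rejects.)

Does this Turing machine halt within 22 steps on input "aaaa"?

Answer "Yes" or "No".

Execution trace:
Initial: [q0]aaaa
Step 1: δ(q0, a) = (q1, X, R) → X[q1]aaa
Step 2: δ(q1, a) = (q1, a, R) → Xa[q1]aa
Step 3: δ(q1, a) = (q1, a, R) → Xaa[q1]a
Step 4: δ(q1, a) = (q1, a, R) → Xaaa[q1]□
Step 5: δ(q1, □) = (q2, #, R) → Xaaa#[q2]□
Step 6: δ(q2, □) = (q3, a, L) → Xaaa[q3]#a
Step 7: δ(q3, #) = (q3, #, L) → Xaa[q3]a#a
Step 8: δ(q3, a) = (q3, a, L) → Xa[q3]aa#a
Step 9: δ(q3, a) = (q3, a, L) → X[q3]aaa#a
Step 10: δ(q3, a) = (q3, a, L) → [q3]Xaaa#a
Step 11: δ(q3, X) = (q0, a, R) → a[q0]aaa#a
Step 12: δ(q0, a) = (q1, X, R) → aX[q1]aa#a
Step 13: δ(q1, a) = (q1, a, R) → aXa[q1]a#a
Step 14: δ(q1, a) = (q1, a, R) → aXaa[q1]#a
Step 15: δ(q1, #) = (q2, #, R) → aXaa#[q2]a
Step 16: δ(q2, a) = (q2, a, R) → aXaa#a[q2]□
Step 17: δ(q2, □) = (q3, a, L) → aXaa#[q3]aa
Step 18: δ(q3, a) = (q3, a, L) → aXaa[q3]#aa
Step 19: δ(q3, #) = (q3, #, L) → aXa[q3]a#aa
Step 20: δ(q3, a) = (q3, a, L) → aX[q3]aa#aa
Step 21: δ(q3, a) = (q3, a, L) → a[q3]Xaa#aa
Step 22: δ(q3, X) = (q0, a, R) → aa[q0]aa#aa

The machine has not reached a halting state after 22 steps.
The machine did not halt within the 22-step bound.

Answer: No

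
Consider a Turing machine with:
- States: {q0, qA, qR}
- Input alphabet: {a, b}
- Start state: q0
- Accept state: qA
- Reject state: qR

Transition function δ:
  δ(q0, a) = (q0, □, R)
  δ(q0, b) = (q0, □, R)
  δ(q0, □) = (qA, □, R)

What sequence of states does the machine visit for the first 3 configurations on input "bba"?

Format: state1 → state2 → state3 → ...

Execution trace:
Initial: [q0]bba
Step 1: δ(q0, b) = (q0, □, R) → □[q0]ba
Step 2: δ(q0, b) = (q0, □, R) → □□[q0]a

State sequence: q0 → q0 → q0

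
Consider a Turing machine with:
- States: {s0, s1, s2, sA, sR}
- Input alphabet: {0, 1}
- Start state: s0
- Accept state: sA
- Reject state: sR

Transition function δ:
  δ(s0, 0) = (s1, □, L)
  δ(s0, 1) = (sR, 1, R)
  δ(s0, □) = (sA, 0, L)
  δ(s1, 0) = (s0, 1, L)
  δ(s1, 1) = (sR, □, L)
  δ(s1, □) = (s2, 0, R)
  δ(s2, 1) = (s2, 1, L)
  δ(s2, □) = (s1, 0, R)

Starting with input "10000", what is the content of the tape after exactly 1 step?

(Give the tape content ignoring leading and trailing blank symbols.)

Execution trace:
Initial: [s0]10000
Step 1: δ(s0, 1) = (sR, 1, R) → 1[sR]0000

The machine reaches the reject state sR and halts.

After 1 step, the tape (ignoring leading/trailing blanks) is: 10000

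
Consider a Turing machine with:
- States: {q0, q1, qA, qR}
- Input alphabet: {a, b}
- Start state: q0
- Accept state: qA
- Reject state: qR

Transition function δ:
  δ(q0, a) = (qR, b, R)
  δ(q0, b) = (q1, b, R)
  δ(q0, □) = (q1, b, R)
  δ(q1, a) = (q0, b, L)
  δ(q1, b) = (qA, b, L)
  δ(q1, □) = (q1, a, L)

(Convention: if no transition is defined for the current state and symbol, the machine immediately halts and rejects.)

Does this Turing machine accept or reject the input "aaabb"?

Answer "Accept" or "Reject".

Execution trace:
Initial: [q0]aaabb
Step 1: δ(q0, a) = (qR, b, R) → b[qR]aabb

The machine reaches the reject state qR and halts.

Answer: Reject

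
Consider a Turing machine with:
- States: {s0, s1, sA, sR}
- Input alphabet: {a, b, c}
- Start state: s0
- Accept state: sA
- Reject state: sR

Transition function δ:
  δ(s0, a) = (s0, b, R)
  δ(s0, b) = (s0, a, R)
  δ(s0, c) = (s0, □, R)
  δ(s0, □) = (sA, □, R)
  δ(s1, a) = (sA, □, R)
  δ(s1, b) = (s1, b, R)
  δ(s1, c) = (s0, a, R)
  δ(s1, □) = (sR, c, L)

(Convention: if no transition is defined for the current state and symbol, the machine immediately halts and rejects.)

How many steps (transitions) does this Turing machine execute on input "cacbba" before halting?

Execution trace:
Initial: [s0]cacbba
Step 1: δ(s0, c) = (s0, □, R) → □[s0]acbba
Step 2: δ(s0, a) = (s0, b, R) → □b[s0]cbba
Step 3: δ(s0, c) = (s0, □, R) → □b□[s0]bba
Step 4: δ(s0, b) = (s0, a, R) → □b□a[s0]ba
Step 5: δ(s0, b) = (s0, a, R) → □b□aa[s0]a
Step 6: δ(s0, a) = (s0, b, R) → □b□aab[s0]□
Step 7: δ(s0, □) = (sA, □, R) → □b□aab□[sA]□

The machine reaches the accept state sA and halts.

The machine executed 7 steps before halting.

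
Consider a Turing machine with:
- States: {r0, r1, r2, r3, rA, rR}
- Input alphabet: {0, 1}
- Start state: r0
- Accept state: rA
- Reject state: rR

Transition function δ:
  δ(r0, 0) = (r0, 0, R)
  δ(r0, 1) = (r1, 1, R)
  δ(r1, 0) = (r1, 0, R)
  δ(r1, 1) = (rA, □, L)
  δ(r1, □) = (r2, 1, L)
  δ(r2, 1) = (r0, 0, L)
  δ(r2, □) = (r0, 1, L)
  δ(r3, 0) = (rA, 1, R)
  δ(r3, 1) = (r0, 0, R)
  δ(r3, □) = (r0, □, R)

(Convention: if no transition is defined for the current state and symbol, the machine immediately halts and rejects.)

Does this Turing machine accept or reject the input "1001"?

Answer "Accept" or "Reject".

Execution trace:
Initial: [r0]1001
Step 1: δ(r0, 1) = (r1, 1, R) → 1[r1]001
Step 2: δ(r1, 0) = (r1, 0, R) → 10[r1]01
Step 3: δ(r1, 0) = (r1, 0, R) → 100[r1]1
Step 4: δ(r1, 1) = (rA, □, L) → 10[rA]0□

The machine reaches the accept state rA and halts.

Answer: Accept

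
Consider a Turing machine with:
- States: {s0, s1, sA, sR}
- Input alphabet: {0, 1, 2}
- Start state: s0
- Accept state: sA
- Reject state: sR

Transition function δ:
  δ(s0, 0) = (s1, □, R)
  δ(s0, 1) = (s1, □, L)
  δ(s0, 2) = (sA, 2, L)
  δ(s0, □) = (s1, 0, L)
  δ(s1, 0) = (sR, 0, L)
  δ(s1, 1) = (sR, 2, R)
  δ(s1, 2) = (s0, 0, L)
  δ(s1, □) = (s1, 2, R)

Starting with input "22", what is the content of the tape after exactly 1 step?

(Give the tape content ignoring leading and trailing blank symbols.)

Execution trace:
Initial: [s0]22
Step 1: δ(s0, 2) = (sA, 2, L) → [sA]□22

The machine reaches the accept state sA and halts.

After 1 step, the tape (ignoring leading/trailing blanks) is: 22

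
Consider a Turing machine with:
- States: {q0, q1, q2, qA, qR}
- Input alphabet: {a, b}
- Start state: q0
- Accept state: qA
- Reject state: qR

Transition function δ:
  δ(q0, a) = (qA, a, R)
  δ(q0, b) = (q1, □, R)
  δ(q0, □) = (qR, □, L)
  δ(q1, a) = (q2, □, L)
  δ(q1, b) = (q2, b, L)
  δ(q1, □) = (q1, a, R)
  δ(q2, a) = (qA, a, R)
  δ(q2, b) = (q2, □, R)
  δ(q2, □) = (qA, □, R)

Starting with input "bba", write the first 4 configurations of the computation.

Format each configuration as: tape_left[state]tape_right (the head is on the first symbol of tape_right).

Transitions applied:
Step 1: δ(q0, b) = (q1, □, R)
Step 2: δ(q1, b) = (q2, b, L)
Step 3: δ(q2, □) = (qA, □, R)

The first 4 configurations are:
[q0]bba ⊢ □[q1]ba ⊢ [q2]□ba ⊢ □[qA]ba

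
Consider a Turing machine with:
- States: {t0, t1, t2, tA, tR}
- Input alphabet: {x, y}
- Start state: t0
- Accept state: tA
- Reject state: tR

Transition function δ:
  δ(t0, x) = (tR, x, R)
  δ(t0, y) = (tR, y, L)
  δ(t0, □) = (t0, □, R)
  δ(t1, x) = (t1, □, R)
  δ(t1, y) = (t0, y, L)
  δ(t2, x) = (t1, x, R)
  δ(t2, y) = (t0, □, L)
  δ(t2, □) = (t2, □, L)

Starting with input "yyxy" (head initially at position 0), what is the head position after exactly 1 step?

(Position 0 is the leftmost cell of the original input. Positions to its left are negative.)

Execution trace (head position shown):
Step 0: [t0]yyxy  (head at position 0)
Step 1: move left → [tR]□yyxy  (head at position -1)

After 1 step, the head is at position -1.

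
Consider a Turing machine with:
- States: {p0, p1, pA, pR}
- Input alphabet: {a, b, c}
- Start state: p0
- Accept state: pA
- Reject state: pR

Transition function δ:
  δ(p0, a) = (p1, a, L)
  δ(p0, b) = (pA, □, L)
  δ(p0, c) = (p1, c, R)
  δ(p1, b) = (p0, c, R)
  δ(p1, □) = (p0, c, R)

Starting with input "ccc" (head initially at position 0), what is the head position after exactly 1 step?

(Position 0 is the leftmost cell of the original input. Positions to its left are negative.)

Execution trace (head position shown):
Step 0: [p0]ccc  (head at position 0)
Step 1: move right → c[p1]cc  (head at position 1)

After 1 step, the head is at position 1.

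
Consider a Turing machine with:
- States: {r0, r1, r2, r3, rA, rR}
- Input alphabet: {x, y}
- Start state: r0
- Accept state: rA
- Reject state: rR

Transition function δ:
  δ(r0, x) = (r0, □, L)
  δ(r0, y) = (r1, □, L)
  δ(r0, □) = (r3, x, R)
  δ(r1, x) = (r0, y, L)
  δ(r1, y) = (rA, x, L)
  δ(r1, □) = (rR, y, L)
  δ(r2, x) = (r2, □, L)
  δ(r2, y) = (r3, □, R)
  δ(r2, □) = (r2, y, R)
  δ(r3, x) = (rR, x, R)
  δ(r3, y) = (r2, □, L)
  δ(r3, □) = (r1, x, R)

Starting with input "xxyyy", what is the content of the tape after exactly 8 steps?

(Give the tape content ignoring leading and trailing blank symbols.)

Execution trace:
Initial: [r0]xxyyy
Step 1: δ(r0, x) = (r0, □, L) → [r0]□□xyyy
Step 2: δ(r0, □) = (r3, x, R) → x[r3]□xyyy
Step 3: δ(r3, □) = (r1, x, R) → xx[r1]xyyy
Step 4: δ(r1, x) = (r0, y, L) → x[r0]xyyyy
Step 5: δ(r0, x) = (r0, □, L) → [r0]x□yyyy
Step 6: δ(r0, x) = (r0, □, L) → [r0]□□□yyyy
Step 7: δ(r0, □) = (r3, x, R) → x[r3]□□yyyy
Step 8: δ(r3, □) = (r1, x, R) → xx[r1]□yyyy

After 8 steps, the tape (ignoring leading/trailing blanks) is: xx□yyyy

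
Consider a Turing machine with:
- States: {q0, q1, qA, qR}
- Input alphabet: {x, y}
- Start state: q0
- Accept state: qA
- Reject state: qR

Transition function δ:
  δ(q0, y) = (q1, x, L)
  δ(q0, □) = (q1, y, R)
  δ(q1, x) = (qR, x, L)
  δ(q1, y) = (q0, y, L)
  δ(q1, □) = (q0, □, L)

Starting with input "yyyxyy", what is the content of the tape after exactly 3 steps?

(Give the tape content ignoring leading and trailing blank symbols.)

Execution trace:
Initial: [q0]yyyxyy
Step 1: δ(q0, y) = (q1, x, L) → [q1]□xyyxyy
Step 2: δ(q1, □) = (q0, □, L) → [q0]□□xyyxyy
Step 3: δ(q0, □) = (q1, y, R) → y[q1]□xyyxyy

After 3 steps, the tape (ignoring leading/trailing blanks) is: y□xyyxyy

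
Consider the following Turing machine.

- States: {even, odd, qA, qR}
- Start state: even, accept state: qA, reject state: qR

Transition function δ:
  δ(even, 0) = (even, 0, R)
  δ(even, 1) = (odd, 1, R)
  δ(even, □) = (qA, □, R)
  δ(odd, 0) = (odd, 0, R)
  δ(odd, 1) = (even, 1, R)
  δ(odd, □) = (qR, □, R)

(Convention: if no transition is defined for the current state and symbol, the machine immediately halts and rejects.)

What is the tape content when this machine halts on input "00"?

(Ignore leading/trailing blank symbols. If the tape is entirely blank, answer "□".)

Execution trace:
Initial: [even]00
Step 1: δ(even, 0) = (even, 0, R) → 0[even]0
Step 2: δ(even, 0) = (even, 0, R) → 00[even]□
Step 3: δ(even, □) = (qA, □, R) → 00□[qA]□

The machine reaches the accept state qA and halts.

Final tape (ignoring leading/trailing blanks): 00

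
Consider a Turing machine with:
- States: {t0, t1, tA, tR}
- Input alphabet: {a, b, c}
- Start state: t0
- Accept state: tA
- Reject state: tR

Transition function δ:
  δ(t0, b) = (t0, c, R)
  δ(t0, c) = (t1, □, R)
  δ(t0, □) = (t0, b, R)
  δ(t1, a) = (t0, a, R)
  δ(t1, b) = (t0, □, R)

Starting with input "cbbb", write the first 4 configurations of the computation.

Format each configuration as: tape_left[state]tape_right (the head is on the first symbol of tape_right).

Transitions applied:
Step 1: δ(t0, c) = (t1, □, R)
Step 2: δ(t1, b) = (t0, □, R)
Step 3: δ(t0, b) = (t0, c, R)

The first 4 configurations are:
[t0]cbbb ⊢ □[t1]bbb ⊢ □□[t0]bb ⊢ □□c[t0]b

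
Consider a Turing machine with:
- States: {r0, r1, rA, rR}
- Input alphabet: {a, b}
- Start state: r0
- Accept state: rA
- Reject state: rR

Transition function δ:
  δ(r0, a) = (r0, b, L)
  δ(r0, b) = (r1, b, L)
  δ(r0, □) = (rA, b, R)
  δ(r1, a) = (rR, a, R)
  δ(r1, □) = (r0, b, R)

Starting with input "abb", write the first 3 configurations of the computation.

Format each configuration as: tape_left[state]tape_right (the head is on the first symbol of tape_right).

Transitions applied:
Step 1: δ(r0, a) = (r0, b, L)
Step 2: δ(r0, □) = (rA, b, R)

The first 3 configurations are:
[r0]abb ⊢ [r0]□bbb ⊢ b[rA]bbb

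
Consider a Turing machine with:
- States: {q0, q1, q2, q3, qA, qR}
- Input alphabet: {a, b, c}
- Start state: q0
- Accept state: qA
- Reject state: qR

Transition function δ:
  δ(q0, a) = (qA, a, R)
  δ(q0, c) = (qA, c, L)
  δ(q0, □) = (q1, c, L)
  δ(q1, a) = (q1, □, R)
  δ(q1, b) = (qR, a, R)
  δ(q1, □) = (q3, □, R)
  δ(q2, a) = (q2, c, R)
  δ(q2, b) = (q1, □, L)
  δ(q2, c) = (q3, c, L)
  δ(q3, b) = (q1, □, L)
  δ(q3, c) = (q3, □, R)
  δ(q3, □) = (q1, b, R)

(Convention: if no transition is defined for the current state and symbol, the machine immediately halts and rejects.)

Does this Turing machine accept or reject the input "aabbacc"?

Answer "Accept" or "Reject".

Execution trace:
Initial: [q0]aabbacc
Step 1: δ(q0, a) = (qA, a, R) → a[qA]abbacc

The machine reaches the accept state qA and halts.

Answer: Accept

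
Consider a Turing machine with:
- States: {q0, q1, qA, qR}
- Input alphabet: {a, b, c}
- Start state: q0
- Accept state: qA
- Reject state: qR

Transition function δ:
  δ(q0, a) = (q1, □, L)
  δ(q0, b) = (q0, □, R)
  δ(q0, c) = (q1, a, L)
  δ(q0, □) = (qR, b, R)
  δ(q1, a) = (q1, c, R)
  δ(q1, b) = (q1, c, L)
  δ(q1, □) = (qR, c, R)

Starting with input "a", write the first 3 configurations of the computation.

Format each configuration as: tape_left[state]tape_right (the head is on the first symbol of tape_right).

Transitions applied:
Step 1: δ(q0, a) = (q1, □, L)
Step 2: δ(q1, □) = (qR, c, R)

The first 3 configurations are:
[q0]a ⊢ [q1]□□ ⊢ c[qR]□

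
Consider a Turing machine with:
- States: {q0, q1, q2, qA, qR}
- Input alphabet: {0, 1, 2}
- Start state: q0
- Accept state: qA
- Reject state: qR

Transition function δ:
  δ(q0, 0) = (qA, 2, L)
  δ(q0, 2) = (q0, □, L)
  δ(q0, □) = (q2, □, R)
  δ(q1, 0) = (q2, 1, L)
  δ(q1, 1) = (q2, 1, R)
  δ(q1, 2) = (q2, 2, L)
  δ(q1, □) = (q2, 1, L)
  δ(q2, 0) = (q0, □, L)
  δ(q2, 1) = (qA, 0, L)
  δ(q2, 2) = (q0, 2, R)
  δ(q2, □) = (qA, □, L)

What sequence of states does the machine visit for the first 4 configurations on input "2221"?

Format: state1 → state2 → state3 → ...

Execution trace:
Initial: [q0]2221
Step 1: δ(q0, 2) = (q0, □, L) → [q0]□□221
Step 2: δ(q0, □) = (q2, □, R) → □[q2]□221
Step 3: δ(q2, □) = (qA, □, L) → [qA]□□221

The machine reaches the accept state qA and halts.

State sequence: q0 → q0 → q2 → qA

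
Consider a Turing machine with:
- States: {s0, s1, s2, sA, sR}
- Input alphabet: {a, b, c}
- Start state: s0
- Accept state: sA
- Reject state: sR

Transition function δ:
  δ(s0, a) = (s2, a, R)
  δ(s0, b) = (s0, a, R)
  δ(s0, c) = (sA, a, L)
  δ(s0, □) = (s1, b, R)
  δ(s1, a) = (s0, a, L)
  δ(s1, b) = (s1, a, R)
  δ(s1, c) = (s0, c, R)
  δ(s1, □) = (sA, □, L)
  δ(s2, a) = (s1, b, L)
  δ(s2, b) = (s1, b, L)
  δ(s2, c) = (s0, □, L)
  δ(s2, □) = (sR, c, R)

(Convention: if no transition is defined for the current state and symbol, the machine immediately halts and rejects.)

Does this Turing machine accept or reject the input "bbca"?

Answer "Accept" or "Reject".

Execution trace:
Initial: [s0]bbca
Step 1: δ(s0, b) = (s0, a, R) → a[s0]bca
Step 2: δ(s0, b) = (s0, a, R) → aa[s0]ca
Step 3: δ(s0, c) = (sA, a, L) → a[sA]aaa

The machine reaches the accept state sA and halts.

Answer: Accept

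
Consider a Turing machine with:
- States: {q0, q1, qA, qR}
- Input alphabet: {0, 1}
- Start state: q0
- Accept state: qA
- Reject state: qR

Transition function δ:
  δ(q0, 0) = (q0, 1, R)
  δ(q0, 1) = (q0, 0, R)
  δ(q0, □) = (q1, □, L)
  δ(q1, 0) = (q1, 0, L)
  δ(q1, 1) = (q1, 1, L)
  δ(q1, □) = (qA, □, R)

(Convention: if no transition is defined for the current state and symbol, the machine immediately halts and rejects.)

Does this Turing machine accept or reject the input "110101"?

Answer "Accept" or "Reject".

Execution trace:
Initial: [q0]110101
Step 1: δ(q0, 1) = (q0, 0, R) → 0[q0]10101
Step 2: δ(q0, 1) = (q0, 0, R) → 00[q0]0101
Step 3: δ(q0, 0) = (q0, 1, R) → 001[q0]101
Step 4: δ(q0, 1) = (q0, 0, R) → 0010[q0]01
Step 5: δ(q0, 0) = (q0, 1, R) → 00101[q0]1
Step 6: δ(q0, 1) = (q0, 0, R) → 001010[q0]□
Step 7: δ(q0, □) = (q1, □, L) → 00101[q1]0□
Step 8: δ(q1, 0) = (q1, 0, L) → 0010[q1]10□
Step 9: δ(q1, 1) = (q1, 1, L) → 001[q1]010□
Step 10: δ(q1, 0) = (q1, 0, L) → 00[q1]1010□
Step 11: δ(q1, 1) = (q1, 1, L) → 0[q1]01010□
Step 12: δ(q1, 0) = (q1, 0, L) → [q1]001010□
Step 13: δ(q1, 0) = (q1, 0, L) → [q1]□001010□
Step 14: δ(q1, □) = (qA, □, R) → □[qA]001010□

The machine reaches the accept state qA and halts.

Answer: Accept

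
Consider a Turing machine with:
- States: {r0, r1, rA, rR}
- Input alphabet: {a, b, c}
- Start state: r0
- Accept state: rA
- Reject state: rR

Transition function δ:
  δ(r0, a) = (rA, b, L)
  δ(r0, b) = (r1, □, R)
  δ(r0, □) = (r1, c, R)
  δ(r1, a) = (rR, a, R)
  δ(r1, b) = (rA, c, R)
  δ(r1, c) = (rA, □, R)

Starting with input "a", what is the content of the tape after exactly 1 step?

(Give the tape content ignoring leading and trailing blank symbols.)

Execution trace:
Initial: [r0]a
Step 1: δ(r0, a) = (rA, b, L) → [rA]□b

The machine reaches the accept state rA and halts.

After 1 step, the tape (ignoring leading/trailing blanks) is: b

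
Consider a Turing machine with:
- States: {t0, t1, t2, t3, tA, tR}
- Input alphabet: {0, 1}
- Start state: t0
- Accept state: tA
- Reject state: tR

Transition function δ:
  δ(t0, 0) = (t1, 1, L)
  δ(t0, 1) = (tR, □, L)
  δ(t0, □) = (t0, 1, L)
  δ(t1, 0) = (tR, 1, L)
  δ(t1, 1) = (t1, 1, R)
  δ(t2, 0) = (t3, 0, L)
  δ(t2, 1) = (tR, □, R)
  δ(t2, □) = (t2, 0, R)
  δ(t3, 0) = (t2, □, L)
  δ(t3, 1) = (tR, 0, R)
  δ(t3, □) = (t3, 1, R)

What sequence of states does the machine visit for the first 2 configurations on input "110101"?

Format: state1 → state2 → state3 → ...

Execution trace:
Initial: [t0]110101
Step 1: δ(t0, 1) = (tR, □, L) → [tR]□□10101

The machine reaches the reject state tR and halts.

State sequence: t0 → tR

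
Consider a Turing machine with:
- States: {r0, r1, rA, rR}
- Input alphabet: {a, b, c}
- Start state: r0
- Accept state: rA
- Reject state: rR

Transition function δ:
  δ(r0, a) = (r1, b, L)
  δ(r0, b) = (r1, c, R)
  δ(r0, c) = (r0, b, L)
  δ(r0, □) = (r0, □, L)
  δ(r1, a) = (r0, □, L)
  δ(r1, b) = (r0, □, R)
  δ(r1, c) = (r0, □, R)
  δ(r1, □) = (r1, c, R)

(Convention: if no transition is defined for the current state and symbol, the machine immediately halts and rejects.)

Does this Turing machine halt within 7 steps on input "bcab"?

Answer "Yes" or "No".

Execution trace:
Initial: [r0]bcab
Step 1: δ(r0, b) = (r1, c, R) → c[r1]cab
Step 2: δ(r1, c) = (r0, □, R) → c□[r0]ab
Step 3: δ(r0, a) = (r1, b, L) → c[r1]□bb
Step 4: δ(r1, □) = (r1, c, R) → cc[r1]bb
Step 5: δ(r1, b) = (r0, □, R) → cc□[r0]b
Step 6: δ(r0, b) = (r1, c, R) → cc□c[r1]□
Step 7: δ(r1, □) = (r1, c, R) → cc□cc[r1]□

The machine has not reached a halting state after 7 steps.
The machine did not halt within the 7-step bound.

Answer: No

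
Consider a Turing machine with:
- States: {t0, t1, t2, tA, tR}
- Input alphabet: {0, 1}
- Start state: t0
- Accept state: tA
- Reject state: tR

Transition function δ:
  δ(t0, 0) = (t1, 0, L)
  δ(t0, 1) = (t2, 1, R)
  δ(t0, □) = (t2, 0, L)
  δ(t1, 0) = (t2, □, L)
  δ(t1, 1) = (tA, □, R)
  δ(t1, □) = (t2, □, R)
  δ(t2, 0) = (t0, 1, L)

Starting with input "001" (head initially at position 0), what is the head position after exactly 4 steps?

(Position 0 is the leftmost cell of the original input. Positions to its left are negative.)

Execution trace (head position shown):
Step 0: [t0]001  (head at position 0)
Step 1: move left → [t1]□001  (head at position -1)
Step 2: move right → □[t2]001  (head at position 0)
Step 3: move left → [t0]□101  (head at position -1)
Step 4: move left → [t2]□0101  (head at position -2)

After 4 steps, the head is at position -2.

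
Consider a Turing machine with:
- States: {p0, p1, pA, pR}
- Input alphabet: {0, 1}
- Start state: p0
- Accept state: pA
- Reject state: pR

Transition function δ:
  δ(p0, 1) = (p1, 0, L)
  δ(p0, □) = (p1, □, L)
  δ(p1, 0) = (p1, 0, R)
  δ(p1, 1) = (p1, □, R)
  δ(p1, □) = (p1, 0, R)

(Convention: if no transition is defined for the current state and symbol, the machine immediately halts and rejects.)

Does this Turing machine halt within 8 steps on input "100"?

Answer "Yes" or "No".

Execution trace:
Initial: [p0]100
Step 1: δ(p0, 1) = (p1, 0, L) → [p1]□000
Step 2: δ(p1, □) = (p1, 0, R) → 0[p1]000
Step 3: δ(p1, 0) = (p1, 0, R) → 00[p1]00
Step 4: δ(p1, 0) = (p1, 0, R) → 000[p1]0
Step 5: δ(p1, 0) = (p1, 0, R) → 0000[p1]□
Step 6: δ(p1, □) = (p1, 0, R) → 00000[p1]□
Step 7: δ(p1, □) = (p1, 0, R) → 000000[p1]□
Step 8: δ(p1, □) = (p1, 0, R) → 0000000[p1]□

The machine has not reached a halting state after 8 steps.
The machine did not halt within the 8-step bound.

Answer: No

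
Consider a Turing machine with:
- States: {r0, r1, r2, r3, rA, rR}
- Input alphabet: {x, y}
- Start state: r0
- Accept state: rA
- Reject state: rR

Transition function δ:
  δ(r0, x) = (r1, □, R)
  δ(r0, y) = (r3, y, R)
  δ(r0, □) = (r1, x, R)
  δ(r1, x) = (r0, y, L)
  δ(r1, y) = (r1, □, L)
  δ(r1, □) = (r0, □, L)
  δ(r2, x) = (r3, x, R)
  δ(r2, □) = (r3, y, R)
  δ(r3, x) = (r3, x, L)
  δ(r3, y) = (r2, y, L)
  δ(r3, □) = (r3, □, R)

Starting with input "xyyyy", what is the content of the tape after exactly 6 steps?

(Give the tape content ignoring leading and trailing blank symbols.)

Execution trace:
Initial: [r0]xyyyy
Step 1: δ(r0, x) = (r1, □, R) → □[r1]yyyy
Step 2: δ(r1, y) = (r1, □, L) → [r1]□□yyy
Step 3: δ(r1, □) = (r0, □, L) → [r0]□□□yyy
Step 4: δ(r0, □) = (r1, x, R) → x[r1]□□yyy
Step 5: δ(r1, □) = (r0, □, L) → [r0]x□□yyy
Step 6: δ(r0, x) = (r1, □, R) → □[r1]□□yyy

After 6 steps, the tape (ignoring leading/trailing blanks) is: yyy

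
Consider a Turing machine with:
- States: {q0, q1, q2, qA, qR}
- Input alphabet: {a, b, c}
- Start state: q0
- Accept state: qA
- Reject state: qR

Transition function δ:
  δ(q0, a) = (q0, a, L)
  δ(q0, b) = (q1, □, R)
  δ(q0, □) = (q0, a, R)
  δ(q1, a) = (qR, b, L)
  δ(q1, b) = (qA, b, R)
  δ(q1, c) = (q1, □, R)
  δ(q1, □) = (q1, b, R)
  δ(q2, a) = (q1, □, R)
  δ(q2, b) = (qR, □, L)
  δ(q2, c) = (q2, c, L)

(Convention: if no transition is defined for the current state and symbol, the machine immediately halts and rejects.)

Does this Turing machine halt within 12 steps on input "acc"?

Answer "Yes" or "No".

Execution trace:
Initial: [q0]acc
Step 1: δ(q0, a) = (q0, a, L) → [q0]□acc
Step 2: δ(q0, □) = (q0, a, R) → a[q0]acc
Step 3: δ(q0, a) = (q0, a, L) → [q0]aacc
Step 4: δ(q0, a) = (q0, a, L) → [q0]□aacc
Step 5: δ(q0, □) = (q0, a, R) → a[q0]aacc
Step 6: δ(q0, a) = (q0, a, L) → [q0]aaacc
Step 7: δ(q0, a) = (q0, a, L) → [q0]□aaacc
Step 8: δ(q0, □) = (q0, a, R) → a[q0]aaacc
Step 9: δ(q0, a) = (q0, a, L) → [q0]aaaacc
Step 10: δ(q0, a) = (q0, a, L) → [q0]□aaaacc
Step 11: δ(q0, □) = (q0, a, R) → a[q0]aaaacc
Step 12: δ(q0, a) = (q0, a, L) → [q0]aaaaacc

The machine has not reached a halting state after 12 steps.
The machine did not halt within the 12-step bound.

Answer: No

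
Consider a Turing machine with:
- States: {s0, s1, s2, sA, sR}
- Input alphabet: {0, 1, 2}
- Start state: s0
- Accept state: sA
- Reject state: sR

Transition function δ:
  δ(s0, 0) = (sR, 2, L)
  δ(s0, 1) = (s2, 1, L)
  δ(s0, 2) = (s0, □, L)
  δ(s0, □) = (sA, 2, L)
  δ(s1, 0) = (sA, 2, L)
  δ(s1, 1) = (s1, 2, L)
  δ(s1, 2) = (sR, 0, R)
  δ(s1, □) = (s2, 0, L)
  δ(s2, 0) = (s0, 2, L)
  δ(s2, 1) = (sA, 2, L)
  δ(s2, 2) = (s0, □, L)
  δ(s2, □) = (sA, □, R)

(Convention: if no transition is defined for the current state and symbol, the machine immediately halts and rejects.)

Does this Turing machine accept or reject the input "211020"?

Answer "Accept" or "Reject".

Execution trace:
Initial: [s0]211020
Step 1: δ(s0, 2) = (s0, □, L) → [s0]□□11020
Step 2: δ(s0, □) = (sA, 2, L) → [sA]□2□11020

The machine reaches the accept state sA and halts.

Answer: Accept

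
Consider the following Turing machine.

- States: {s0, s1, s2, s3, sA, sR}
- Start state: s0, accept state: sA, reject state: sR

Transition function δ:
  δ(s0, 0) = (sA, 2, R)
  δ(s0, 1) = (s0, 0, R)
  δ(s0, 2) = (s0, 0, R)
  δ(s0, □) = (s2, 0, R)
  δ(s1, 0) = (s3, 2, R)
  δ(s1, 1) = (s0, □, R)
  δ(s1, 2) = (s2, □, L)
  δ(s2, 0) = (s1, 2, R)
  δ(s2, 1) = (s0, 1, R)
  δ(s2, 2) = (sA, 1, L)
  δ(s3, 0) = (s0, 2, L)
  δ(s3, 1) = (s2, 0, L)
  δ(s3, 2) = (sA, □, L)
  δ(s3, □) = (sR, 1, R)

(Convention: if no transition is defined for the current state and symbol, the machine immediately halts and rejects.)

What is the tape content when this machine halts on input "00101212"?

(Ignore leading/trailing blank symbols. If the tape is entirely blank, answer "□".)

Execution trace:
Initial: [s0]00101212
Step 1: δ(s0, 0) = (sA, 2, R) → 2[sA]0101212

The machine reaches the accept state sA and halts.

Final tape (ignoring leading/trailing blanks): 20101212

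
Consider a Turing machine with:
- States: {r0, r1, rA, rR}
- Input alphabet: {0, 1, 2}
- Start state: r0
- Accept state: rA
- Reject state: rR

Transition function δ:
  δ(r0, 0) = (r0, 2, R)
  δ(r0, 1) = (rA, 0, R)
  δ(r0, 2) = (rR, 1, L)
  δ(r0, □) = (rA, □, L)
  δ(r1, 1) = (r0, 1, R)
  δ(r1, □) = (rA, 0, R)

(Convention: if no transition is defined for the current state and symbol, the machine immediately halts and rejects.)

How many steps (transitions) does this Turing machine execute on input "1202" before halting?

Execution trace:
Initial: [r0]1202
Step 1: δ(r0, 1) = (rA, 0, R) → 0[rA]202

The machine reaches the accept state rA and halts.

The machine executed 1 step before halting.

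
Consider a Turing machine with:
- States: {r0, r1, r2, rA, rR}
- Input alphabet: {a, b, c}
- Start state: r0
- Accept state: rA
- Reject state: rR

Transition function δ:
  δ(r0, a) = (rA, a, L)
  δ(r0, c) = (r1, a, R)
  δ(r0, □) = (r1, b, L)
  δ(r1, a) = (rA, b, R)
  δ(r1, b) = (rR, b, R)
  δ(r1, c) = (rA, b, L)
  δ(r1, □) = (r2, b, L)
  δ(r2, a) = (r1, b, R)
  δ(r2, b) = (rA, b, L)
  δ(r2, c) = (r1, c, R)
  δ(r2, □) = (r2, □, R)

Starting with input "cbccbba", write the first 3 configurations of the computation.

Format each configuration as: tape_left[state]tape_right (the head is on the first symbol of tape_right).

Transitions applied:
Step 1: δ(r0, c) = (r1, a, R)
Step 2: δ(r1, b) = (rR, b, R)

The first 3 configurations are:
[r0]cbccbba ⊢ a[r1]bccbba ⊢ ab[rR]ccbba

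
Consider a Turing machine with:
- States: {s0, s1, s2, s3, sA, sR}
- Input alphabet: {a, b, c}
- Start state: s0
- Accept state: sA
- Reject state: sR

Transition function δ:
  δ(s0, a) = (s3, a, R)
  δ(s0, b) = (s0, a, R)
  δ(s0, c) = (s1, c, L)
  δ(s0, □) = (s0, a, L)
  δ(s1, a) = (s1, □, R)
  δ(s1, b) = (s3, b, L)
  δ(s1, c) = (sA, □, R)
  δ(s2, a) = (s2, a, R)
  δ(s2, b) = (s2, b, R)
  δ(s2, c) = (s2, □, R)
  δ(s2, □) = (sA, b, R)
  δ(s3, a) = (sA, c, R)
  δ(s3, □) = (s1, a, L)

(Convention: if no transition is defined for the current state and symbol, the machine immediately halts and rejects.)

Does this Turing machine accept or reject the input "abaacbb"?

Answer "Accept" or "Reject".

Execution trace:
Initial: [s0]abaacbb
Step 1: δ(s0, a) = (s3, a, R) → a[s3]baacbb

No transition is defined for δ(s3, b). By convention the machine halts and rejects.

Answer: Reject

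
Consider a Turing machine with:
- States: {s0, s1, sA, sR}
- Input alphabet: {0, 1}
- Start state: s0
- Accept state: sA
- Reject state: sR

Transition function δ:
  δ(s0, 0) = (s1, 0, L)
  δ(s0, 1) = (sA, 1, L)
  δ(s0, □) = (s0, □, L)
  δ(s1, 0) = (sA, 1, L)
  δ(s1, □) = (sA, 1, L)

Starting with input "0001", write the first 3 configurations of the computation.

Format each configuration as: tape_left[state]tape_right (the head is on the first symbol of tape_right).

Transitions applied:
Step 1: δ(s0, 0) = (s1, 0, L)
Step 2: δ(s1, □) = (sA, 1, L)

The first 3 configurations are:
[s0]0001 ⊢ [s1]□0001 ⊢ [sA]□10001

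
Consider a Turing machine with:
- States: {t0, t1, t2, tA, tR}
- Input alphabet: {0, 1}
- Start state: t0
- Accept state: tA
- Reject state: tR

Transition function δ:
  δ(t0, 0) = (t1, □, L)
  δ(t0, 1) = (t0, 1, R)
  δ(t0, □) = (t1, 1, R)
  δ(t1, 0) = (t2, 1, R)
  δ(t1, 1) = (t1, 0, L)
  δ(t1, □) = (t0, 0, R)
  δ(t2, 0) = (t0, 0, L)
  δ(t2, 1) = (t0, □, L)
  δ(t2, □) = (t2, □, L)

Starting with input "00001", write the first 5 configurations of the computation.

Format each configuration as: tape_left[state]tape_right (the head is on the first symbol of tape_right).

Transitions applied:
Step 1: δ(t0, 0) = (t1, □, L)
Step 2: δ(t1, □) = (t0, 0, R)
Step 3: δ(t0, □) = (t1, 1, R)
Step 4: δ(t1, 0) = (t2, 1, R)

The first 5 configurations are:
[t0]00001 ⊢ [t1]□□0001 ⊢ 0[t0]□0001 ⊢ 01[t1]0001 ⊢ 011[t2]001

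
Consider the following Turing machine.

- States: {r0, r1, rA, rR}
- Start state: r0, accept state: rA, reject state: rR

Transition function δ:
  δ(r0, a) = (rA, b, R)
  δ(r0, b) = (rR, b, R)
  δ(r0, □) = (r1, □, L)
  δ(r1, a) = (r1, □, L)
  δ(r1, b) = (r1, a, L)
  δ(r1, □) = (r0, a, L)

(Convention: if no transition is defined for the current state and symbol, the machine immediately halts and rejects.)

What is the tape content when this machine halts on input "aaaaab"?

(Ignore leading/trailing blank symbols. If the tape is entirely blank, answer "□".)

Execution trace:
Initial: [r0]aaaaab
Step 1: δ(r0, a) = (rA, b, R) → b[rA]aaaab

The machine reaches the accept state rA and halts.

Final tape (ignoring leading/trailing blanks): baaaab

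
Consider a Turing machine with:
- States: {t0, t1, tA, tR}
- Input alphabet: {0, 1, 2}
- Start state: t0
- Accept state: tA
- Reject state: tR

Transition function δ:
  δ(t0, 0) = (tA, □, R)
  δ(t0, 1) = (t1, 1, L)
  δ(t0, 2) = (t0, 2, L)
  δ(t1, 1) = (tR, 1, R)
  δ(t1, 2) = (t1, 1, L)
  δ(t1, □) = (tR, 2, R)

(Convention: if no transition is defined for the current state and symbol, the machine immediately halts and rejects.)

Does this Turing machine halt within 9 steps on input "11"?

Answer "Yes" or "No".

Execution trace:
Initial: [t0]11
Step 1: δ(t0, 1) = (t1, 1, L) → [t1]□11
Step 2: δ(t1, □) = (tR, 2, R) → 2[tR]11

The machine reaches the reject state tR and halts.
The machine halted after 2 steps (within the 9-step bound).

Answer: Yes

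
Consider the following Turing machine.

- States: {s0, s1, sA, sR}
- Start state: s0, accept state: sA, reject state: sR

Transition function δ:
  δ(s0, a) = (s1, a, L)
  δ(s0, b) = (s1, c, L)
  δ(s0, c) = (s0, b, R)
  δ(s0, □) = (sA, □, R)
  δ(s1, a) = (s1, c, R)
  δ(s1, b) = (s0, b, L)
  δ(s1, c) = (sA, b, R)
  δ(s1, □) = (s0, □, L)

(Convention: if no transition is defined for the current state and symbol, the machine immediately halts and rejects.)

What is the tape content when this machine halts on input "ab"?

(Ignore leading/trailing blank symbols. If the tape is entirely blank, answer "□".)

Execution trace:
Initial: [s0]ab
Step 1: δ(s0, a) = (s1, a, L) → [s1]□ab
Step 2: δ(s1, □) = (s0, □, L) → [s0]□□ab
Step 3: δ(s0, □) = (sA, □, R) → □[sA]□ab

The machine reaches the accept state sA and halts.

Final tape (ignoring leading/trailing blanks): ab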